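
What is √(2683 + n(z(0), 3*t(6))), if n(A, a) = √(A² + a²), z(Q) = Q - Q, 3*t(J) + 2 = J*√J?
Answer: √(2681 + 6*√6) ≈ 51.920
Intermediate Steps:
t(J) = -⅔ + J^(3/2)/3 (t(J) = -⅔ + (J*√J)/3 = -⅔ + J^(3/2)/3)
z(Q) = 0
√(2683 + n(z(0), 3*t(6))) = √(2683 + √(0² + (3*(-⅔ + 6^(3/2)/3))²)) = √(2683 + √(0 + (3*(-⅔ + (6*√6)/3))²)) = √(2683 + √(0 + (3*(-⅔ + 2*√6))²)) = √(2683 + √(0 + (-2 + 6*√6)²)) = √(2683 + √((-2 + 6*√6)²)) = √(2683 + (-2 + 6*√6)) = √(2681 + 6*√6)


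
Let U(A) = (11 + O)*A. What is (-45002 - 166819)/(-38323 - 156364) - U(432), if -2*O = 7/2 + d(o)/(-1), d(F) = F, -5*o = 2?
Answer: -3804682371/973435 ≈ -3908.5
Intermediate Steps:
o = -2/5 (o = -1/5*2 = -2/5 ≈ -0.40000)
O = -39/20 (O = -(7/2 - 2/5/(-1))/2 = -(7*(1/2) - 2/5*(-1))/2 = -(7/2 + 2/5)/2 = -1/2*39/10 = -39/20 ≈ -1.9500)
U(A) = 181*A/20 (U(A) = (11 - 39/20)*A = 181*A/20)
(-45002 - 166819)/(-38323 - 156364) - U(432) = (-45002 - 166819)/(-38323 - 156364) - 181*432/20 = -211821/(-194687) - 1*19548/5 = -211821*(-1/194687) - 19548/5 = 211821/194687 - 19548/5 = -3804682371/973435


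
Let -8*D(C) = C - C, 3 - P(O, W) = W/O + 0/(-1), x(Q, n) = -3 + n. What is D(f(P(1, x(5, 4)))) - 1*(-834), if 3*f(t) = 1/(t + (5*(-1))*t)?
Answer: 834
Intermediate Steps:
P(O, W) = 3 - W/O (P(O, W) = 3 - (W/O + 0/(-1)) = 3 - (W/O + 0*(-1)) = 3 - (W/O + 0) = 3 - W/O)
f(t) = -1/(12*t) (f(t) = 1/(3*(t + (5*(-1))*t)) = 1/(3*(t - 5*t)) = 1/(3*((-4*t))) = (-1/(4*t))/3 = -1/(12*t))
D(C) = 0 (D(C) = -(C - C)/8 = -⅛*0 = 0)
D(f(P(1, x(5, 4)))) - 1*(-834) = 0 - 1*(-834) = 0 + 834 = 834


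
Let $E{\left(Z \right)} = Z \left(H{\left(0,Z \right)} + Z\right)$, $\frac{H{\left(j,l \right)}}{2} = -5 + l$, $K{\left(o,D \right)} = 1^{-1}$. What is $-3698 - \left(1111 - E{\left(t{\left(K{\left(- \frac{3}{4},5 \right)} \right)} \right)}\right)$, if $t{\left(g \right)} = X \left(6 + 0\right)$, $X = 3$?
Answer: $-4017$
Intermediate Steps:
$K{\left(o,D \right)} = 1$
$H{\left(j,l \right)} = -10 + 2 l$ ($H{\left(j,l \right)} = 2 \left(-5 + l\right) = -10 + 2 l$)
$t{\left(g \right)} = 18$ ($t{\left(g \right)} = 3 \left(6 + 0\right) = 3 \cdot 6 = 18$)
$E{\left(Z \right)} = Z \left(-10 + 3 Z\right)$ ($E{\left(Z \right)} = Z \left(\left(-10 + 2 Z\right) + Z\right) = Z \left(-10 + 3 Z\right)$)
$-3698 - \left(1111 - E{\left(t{\left(K{\left(- \frac{3}{4},5 \right)} \right)} \right)}\right) = -3698 - \left(1111 - 18 \left(-10 + 3 \cdot 18\right)\right) = -3698 - \left(1111 - 18 \left(-10 + 54\right)\right) = -3698 - \left(1111 - 18 \cdot 44\right) = -3698 - \left(1111 - 792\right) = -3698 - 319 = -4017$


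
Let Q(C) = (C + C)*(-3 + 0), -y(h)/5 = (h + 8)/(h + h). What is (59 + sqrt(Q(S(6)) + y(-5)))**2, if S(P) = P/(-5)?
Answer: (590 + sqrt(870))**2/100 ≈ 3837.8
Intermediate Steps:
y(h) = -5*(8 + h)/(2*h) (y(h) = -5*(h + 8)/(h + h) = -5*(8 + h)/(2*h))
S(P) = -P/5 (S(P) = P*(-1/5) = -P/5)
Q(C) = -6*C (Q(C) = (2*C)*(-3) = -6*C)
(59 + sqrt(Q(S(6)) + y(-5)))**2 = (59 + sqrt(-(-6)*6/5 + (-5/2 - 20/(-5))))**2 = (59 + sqrt(-6*(-6/5) + (-5/2 - 20*(-1/5))))**2 = (59 + sqrt(36/5 + (-5/2 + 4)))**2 = (59 + sqrt(36/5 + 3/2))**2 = (59 + sqrt(87/10))**2 = (59 + sqrt(870)/10)**2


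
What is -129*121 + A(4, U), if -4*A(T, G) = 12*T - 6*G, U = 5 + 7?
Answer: -15603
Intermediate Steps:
U = 12
A(T, G) = -3*T + 3*G/2 (A(T, G) = -(12*T - 6*G)/4 = -(-6*G + 12*T)/4 = -3*T + 3*G/2)
-129*121 + A(4, U) = -129*121 + (-3*4 + (3/2)*12) = -15609 + (-12 + 18) = -15609 + 6 = -15603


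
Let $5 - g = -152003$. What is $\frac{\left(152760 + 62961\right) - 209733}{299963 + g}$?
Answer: $\frac{1996}{150657} \approx 0.013249$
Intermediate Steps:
$g = 152008$ ($g = 5 - -152003 = 5 + 152003 = 152008$)
$\frac{\left(152760 + 62961\right) - 209733}{299963 + g} = \frac{\left(152760 + 62961\right) - 209733}{299963 + 152008} = \frac{215721 - 209733}{451971} = 5988 \cdot \frac{1}{451971} = \frac{1996}{150657}$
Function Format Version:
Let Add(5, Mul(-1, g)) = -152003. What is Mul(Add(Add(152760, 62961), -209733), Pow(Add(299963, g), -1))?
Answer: Rational(1996, 150657) ≈ 0.013249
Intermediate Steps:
g = 152008 (g = Add(5, Mul(-1, -152003)) = Add(5, 152003) = 152008)
Mul(Add(Add(152760, 62961), -209733), Pow(Add(299963, g), -1)) = Mul(Add(Add(152760, 62961), -209733), Pow(Add(299963, 152008), -1)) = Mul(Add(215721, -209733), Pow(451971, -1)) = Mul(5988, Rational(1, 451971)) = Rational(1996, 150657)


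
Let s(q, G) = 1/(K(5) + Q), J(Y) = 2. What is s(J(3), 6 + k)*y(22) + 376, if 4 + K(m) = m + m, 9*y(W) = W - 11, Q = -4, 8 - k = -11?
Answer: 6779/18 ≈ 376.61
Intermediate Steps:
k = 19 (k = 8 - 1*(-11) = 8 + 11 = 19)
y(W) = -11/9 + W/9 (y(W) = (W - 11)/9 = (-11 + W)/9 = -11/9 + W/9)
K(m) = -4 + 2*m (K(m) = -4 + (m + m) = -4 + 2*m)
s(q, G) = ½ (s(q, G) = 1/((-4 + 2*5) - 4) = 1/((-4 + 10) - 4) = 1/(6 - 4) = 1/2 = ½)
s(J(3), 6 + k)*y(22) + 376 = (-11/9 + (⅑)*22)/2 + 376 = (-11/9 + 22/9)/2 + 376 = (½)*(11/9) + 376 = 11/18 + 376 = 6779/18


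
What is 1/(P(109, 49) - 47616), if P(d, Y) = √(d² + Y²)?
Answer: -23808/1133634587 - √14282/2267269174 ≈ -2.1054e-5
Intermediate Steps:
P(d, Y) = √(Y² + d²)
1/(P(109, 49) - 47616) = 1/(√(49² + 109²) - 47616) = 1/(√(2401 + 11881) - 47616) = 1/(√14282 - 47616) = 1/(-47616 + √14282)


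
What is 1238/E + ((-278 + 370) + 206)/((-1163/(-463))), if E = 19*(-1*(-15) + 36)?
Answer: 135136600/1126947 ≈ 119.91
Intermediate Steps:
E = 969 (E = 19*(15 + 36) = 19*51 = 969)
1238/E + ((-278 + 370) + 206)/((-1163/(-463))) = 1238/969 + ((-278 + 370) + 206)/((-1163/(-463))) = 1238*(1/969) + (92 + 206)/((-1163*(-1/463))) = 1238/969 + 298/(1163/463) = 1238/969 + 298*(463/1163) = 1238/969 + 137974/1163 = 135136600/1126947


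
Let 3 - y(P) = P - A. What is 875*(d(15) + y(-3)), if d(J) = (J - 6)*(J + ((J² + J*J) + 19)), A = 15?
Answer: 3829875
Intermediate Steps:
y(P) = 18 - P (y(P) = 3 - (P - 1*15) = 3 - (P - 15) = 3 - (-15 + P) = 3 + (15 - P) = 18 - P)
d(J) = (-6 + J)*(19 + J + 2*J²) (d(J) = (-6 + J)*(J + ((J² + J²) + 19)) = (-6 + J)*(J + (2*J² + 19)) = (-6 + J)*(J + (19 + 2*J²)) = (-6 + J)*(19 + J + 2*J²))
875*(d(15) + y(-3)) = 875*((-114 - 11*15² + 2*15³ + 13*15) + (18 - 1*(-3))) = 875*((-114 - 11*225 + 2*3375 + 195) + (18 + 3)) = 875*((-114 - 2475 + 6750 + 195) + 21) = 875*(4356 + 21) = 875*4377 = 3829875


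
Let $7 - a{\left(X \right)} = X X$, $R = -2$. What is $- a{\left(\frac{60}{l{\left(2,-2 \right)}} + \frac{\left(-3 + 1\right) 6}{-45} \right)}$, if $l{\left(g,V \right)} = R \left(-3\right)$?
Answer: $\frac{22141}{225} \approx 98.404$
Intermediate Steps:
$l{\left(g,V \right)} = 6$ ($l{\left(g,V \right)} = \left(-2\right) \left(-3\right) = 6$)
$a{\left(X \right)} = 7 - X^{2}$ ($a{\left(X \right)} = 7 - X X = 7 - X^{2}$)
$- a{\left(\frac{60}{l{\left(2,-2 \right)}} + \frac{\left(-3 + 1\right) 6}{-45} \right)} = - (7 - \left(\frac{60}{6} + \frac{\left(-3 + 1\right) 6}{-45}\right)^{2}) = - (7 - \left(60 \cdot \frac{1}{6} + \left(-2\right) 6 \left(- \frac{1}{45}\right)\right)^{2}) = - (7 - \left(10 - - \frac{4}{15}\right)^{2}) = - (7 - \left(10 + \frac{4}{15}\right)^{2}) = - (7 - \left(\frac{154}{15}\right)^{2}) = - (7 - \frac{23716}{225}) = \left(-1\right) \left(- \frac{22141}{225}\right) = \frac{22141}{225}$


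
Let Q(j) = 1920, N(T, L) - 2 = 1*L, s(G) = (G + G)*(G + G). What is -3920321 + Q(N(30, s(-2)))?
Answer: -3918401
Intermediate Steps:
s(G) = 4*G**2 (s(G) = (2*G)*(2*G) = 4*G**2)
N(T, L) = 2 + L (N(T, L) = 2 + 1*L = 2 + L)
-3920321 + Q(N(30, s(-2))) = -3920321 + 1920 = -3918401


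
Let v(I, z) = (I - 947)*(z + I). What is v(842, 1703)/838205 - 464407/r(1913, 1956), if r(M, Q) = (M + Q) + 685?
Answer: -78097042417/763437114 ≈ -102.30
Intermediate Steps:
v(I, z) = (-947 + I)*(I + z)
r(M, Q) = 685 + M + Q
v(842, 1703)/838205 - 464407/r(1913, 1956) = (842**2 - 947*842 - 947*1703 + 842*1703)/838205 - 464407/(685 + 1913 + 1956) = (708964 - 797374 - 1612741 + 1433926)*(1/838205) - 464407/4554 = -267225*1/838205 - 464407*1/4554 = -53445/167641 - 464407/4554 = -78097042417/763437114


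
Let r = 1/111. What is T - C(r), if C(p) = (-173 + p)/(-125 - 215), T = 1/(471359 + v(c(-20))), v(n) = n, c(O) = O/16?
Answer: -6033982517/11859360990 ≈ -0.50879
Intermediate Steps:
c(O) = O/16 (c(O) = O*(1/16) = O/16)
r = 1/111 ≈ 0.0090090
T = 4/1885431 (T = 1/(471359 + (1/16)*(-20)) = 1/(471359 - 5/4) = 1/(1885431/4) = 4/1885431 ≈ 2.1215e-6)
C(p) = 173/340 - p/340 (C(p) = (-173 + p)/(-340) = (-173 + p)*(-1/340) = 173/340 - p/340)
T - C(r) = 4/1885431 - (173/340 - 1/340*1/111) = 4/1885431 - (173/340 - 1/37740) = 4/1885431 - 1*9601/18870 = 4/1885431 - 9601/18870 = -6033982517/11859360990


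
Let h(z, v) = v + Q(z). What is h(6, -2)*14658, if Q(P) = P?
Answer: 58632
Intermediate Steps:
h(z, v) = v + z
h(6, -2)*14658 = (-2 + 6)*14658 = 4*14658 = 58632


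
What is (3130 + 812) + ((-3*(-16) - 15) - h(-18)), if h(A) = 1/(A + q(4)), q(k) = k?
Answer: 55651/14 ≈ 3975.1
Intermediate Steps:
h(A) = 1/(4 + A) (h(A) = 1/(A + 4) = 1/(4 + A))
(3130 + 812) + ((-3*(-16) - 15) - h(-18)) = (3130 + 812) + ((-3*(-16) - 15) - 1/(4 - 18)) = 3942 + ((48 - 15) - 1/(-14)) = 3942 + (33 - 1*(-1/14)) = 3942 + (33 + 1/14) = 3942 + 463/14 = 55651/14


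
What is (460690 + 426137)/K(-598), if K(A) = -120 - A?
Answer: 886827/478 ≈ 1855.3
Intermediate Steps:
(460690 + 426137)/K(-598) = (460690 + 426137)/(-120 - 1*(-598)) = 886827/(-120 + 598) = 886827/478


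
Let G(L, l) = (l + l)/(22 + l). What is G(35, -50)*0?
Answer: 0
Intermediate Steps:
G(L, l) = 2*l/(22 + l) (G(L, l) = (2*l)/(22 + l) = 2*l/(22 + l))
G(35, -50)*0 = (2*(-50)/(22 - 50))*0 = (2*(-50)/(-28))*0 = (2*(-50)*(-1/28))*0 = (25/7)*0 = 0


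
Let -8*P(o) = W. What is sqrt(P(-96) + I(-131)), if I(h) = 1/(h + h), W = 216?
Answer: 5*I*sqrt(74146)/262 ≈ 5.1965*I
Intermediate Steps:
I(h) = 1/(2*h)
P(o) = -27 (P(o) = -1/8*216 = -27)
sqrt(P(-96) + I(-131)) = sqrt(-27 + (1/2)/(-131)) = sqrt(-27 + (1/2)*(-1/131)) = sqrt(-27 - 1/262) = sqrt(-7075/262) = 5*I*sqrt(74146)/262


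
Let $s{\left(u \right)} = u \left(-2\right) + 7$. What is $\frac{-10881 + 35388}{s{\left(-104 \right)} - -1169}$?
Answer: $\frac{24507}{1384} \approx 17.707$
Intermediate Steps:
$s{\left(u \right)} = 7 - 2 u$ ($s{\left(u \right)} = - 2 u + 7 = 7 - 2 u$)
$\frac{-10881 + 35388}{s{\left(-104 \right)} - -1169} = \frac{-10881 + 35388}{\left(7 - -208\right) - -1169} = \frac{24507}{\left(7 + 208\right) + \left(-106 + 1275\right)} = \frac{24507}{215 + 1169} = \frac{24507}{1384}$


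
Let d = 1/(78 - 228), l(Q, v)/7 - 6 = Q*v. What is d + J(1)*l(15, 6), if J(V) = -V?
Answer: -100801/150 ≈ -672.01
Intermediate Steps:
l(Q, v) = 42 + 7*Q*v (l(Q, v) = 42 + 7*(Q*v) = 42 + 7*Q*v)
d = -1/150 (d = 1/(-150) = -1/150 ≈ -0.0066667)
d + J(1)*l(15, 6) = -1/150 + (-1*1)*(42 + 7*15*6) = -1/150 - (42 + 630) = -1/150 - 1*672 = -1/150 - 672 = -100801/150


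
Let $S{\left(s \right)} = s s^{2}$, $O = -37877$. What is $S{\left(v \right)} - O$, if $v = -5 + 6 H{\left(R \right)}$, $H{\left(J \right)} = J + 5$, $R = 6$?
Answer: $264858$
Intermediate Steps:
$H{\left(J \right)} = 5 + J$
$v = 61$ ($v = -5 + 6 \left(5 + 6\right) = -5 + 6 \cdot 11 = -5 + 66 = 61$)
$S{\left(s \right)} = s^{3}$
$S{\left(v \right)} - O = 61^{3} - -37877 = 226981 + 37877 = 264858$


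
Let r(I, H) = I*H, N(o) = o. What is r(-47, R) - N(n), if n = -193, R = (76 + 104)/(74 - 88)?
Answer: 5581/7 ≈ 797.29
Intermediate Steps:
R = -90/7 (R = 180/(-14) = 180*(-1/14) = -90/7 ≈ -12.857)
r(I, H) = H*I
r(-47, R) - N(n) = -90/7*(-47) - 1*(-193) = 4230/7 + 193 = 5581/7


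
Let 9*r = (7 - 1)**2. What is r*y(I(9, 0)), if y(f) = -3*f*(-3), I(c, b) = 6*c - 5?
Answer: 1764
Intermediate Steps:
I(c, b) = -5 + 6*c
r = 4 (r = (7 - 1)**2/9 = (1/9)*6**2 = (1/9)*36 = 4)
y(f) = 9*f
r*y(I(9, 0)) = 4*(9*(-5 + 6*9)) = 4*(9*(-5 + 54)) = 4*(9*49) = 4*441 = 1764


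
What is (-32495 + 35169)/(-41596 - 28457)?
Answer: -2674/70053 ≈ -0.038171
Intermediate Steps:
(-32495 + 35169)/(-41596 - 28457) = 2674/(-70053) = 2674*(-1/70053) = -2674/70053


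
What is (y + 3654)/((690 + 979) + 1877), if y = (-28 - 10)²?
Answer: 2549/1773 ≈ 1.4377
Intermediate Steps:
y = 1444 (y = (-38)² = 1444)
(y + 3654)/((690 + 979) + 1877) = (1444 + 3654)/((690 + 979) + 1877) = 5098/(1669 + 1877) = 5098/3546 = 5098*(1/3546) = 2549/1773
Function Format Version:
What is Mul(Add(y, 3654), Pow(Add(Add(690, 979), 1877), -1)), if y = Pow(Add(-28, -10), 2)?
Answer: Rational(2549, 1773) ≈ 1.4377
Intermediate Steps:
y = 1444 (y = Pow(-38, 2) = 1444)
Mul(Add(y, 3654), Pow(Add(Add(690, 979), 1877), -1)) = Mul(Add(1444, 3654), Pow(Add(Add(690, 979), 1877), -1)) = Mul(5098, Pow(Add(1669, 1877), -1)) = Mul(5098, Pow(3546, -1)) = Mul(5098, Rational(1, 3546)) = Rational(2549, 1773)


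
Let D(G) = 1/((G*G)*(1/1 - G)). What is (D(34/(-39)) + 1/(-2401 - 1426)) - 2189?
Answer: -706716916139/322952876 ≈ -2188.3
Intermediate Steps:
D(G) = 1/(G²*(1 - G)) (D(G) = 1/(G²*(1*1 - G)) = 1/(G²*(1 - G)))
(D(34/(-39)) + 1/(-2401 - 1426)) - 2189 = (-1/((34/(-39))²*(-1 + 34/(-39))) + 1/(-2401 - 1426)) - 2189 = (-1/((34*(-1/39))²*(-1 + 34*(-1/39))) + 1/(-3827)) - 2189 = (-1/((-34/39)²*(-1 - 34/39)) - 1/3827) - 2189 = (-1*1521/1156/(-73/39) - 1/3827) - 2189 = (-1*1521/1156*(-39/73) - 1/3827) - 2189 = (59319/84388 - 1/3827) - 2189 = 226929425/322952876 - 2189 = -706716916139/322952876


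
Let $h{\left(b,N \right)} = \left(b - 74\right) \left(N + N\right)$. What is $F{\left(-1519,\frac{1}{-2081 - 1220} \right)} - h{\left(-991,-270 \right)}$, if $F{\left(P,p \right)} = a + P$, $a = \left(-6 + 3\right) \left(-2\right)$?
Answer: $-576613$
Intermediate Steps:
$a = 6$ ($a = \left(-3\right) \left(-2\right) = 6$)
$h{\left(b,N \right)} = 2 N \left(-74 + b\right)$ ($h{\left(b,N \right)} = \left(-74 + b\right) 2 N = 2 N \left(-74 + b\right)$)
$F{\left(P,p \right)} = 6 + P$
$F{\left(-1519,\frac{1}{-2081 - 1220} \right)} - h{\left(-991,-270 \right)} = \left(6 - 1519\right) - 2 \left(-270\right) \left(-74 - 991\right) = -1513 - 2 \left(-270\right) \left(-1065\right) = -1513 - 575100 = -576613$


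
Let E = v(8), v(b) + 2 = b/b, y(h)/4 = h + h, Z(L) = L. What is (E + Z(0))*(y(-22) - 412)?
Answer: 588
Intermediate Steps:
y(h) = 8*h (y(h) = 4*(h + h) = 4*(2*h) = 8*h)
v(b) = -1 (v(b) = -2 + b/b = -2 + 1 = -1)
E = -1
(E + Z(0))*(y(-22) - 412) = (-1 + 0)*(8*(-22) - 412) = -(-176 - 412) = -1*(-588) = 588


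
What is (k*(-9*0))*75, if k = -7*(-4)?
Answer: 0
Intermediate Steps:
k = 28
(k*(-9*0))*75 = (28*(-9*0))*75 = (28*0)*75 = 0*75 = 0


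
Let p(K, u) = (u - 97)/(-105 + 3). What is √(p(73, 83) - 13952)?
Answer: I*√36288795/51 ≈ 118.12*I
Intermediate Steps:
p(K, u) = 97/102 - u/102 (p(K, u) = (-97 + u)/(-102) = (-97 + u)*(-1/102) = 97/102 - u/102)
√(p(73, 83) - 13952) = √((97/102 - 1/102*83) - 13952) = √((97/102 - 83/102) - 13952) = √(7/51 - 13952) = √(-711545/51) = I*√36288795/51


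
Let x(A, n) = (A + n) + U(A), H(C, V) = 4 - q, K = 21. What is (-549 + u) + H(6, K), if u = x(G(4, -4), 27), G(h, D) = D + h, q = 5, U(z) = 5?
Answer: -518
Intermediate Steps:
H(C, V) = -1 (H(C, V) = 4 - 1*5 = 4 - 5 = -1)
x(A, n) = 5 + A + n (x(A, n) = (A + n) + 5 = 5 + A + n)
u = 32 (u = 5 + (-4 + 4) + 27 = 5 + 0 + 27 = 32)
(-549 + u) + H(6, K) = (-549 + 32) - 1 = -517 - 1 = -518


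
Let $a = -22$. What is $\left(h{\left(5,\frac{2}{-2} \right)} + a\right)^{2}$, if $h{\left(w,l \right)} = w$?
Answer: $289$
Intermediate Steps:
$\left(h{\left(5,\frac{2}{-2} \right)} + a\right)^{2} = \left(5 - 22\right)^{2} = \left(-17\right)^{2} = 289$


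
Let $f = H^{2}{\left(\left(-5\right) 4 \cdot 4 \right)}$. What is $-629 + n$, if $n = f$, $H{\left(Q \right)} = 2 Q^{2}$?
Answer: $163839371$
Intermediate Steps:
$f = 163840000$ ($f = \left(2 \left(\left(-5\right) 4 \cdot 4\right)^{2}\right)^{2} = \left(2 \left(\left(-20\right) 4\right)^{2}\right)^{2} = \left(2 \left(-80\right)^{2}\right)^{2} = \left(2 \cdot 6400\right)^{2} = 12800^{2} = 163840000$)
$n = 163840000$
$-629 + n = -629 + 163840000 = 163839371$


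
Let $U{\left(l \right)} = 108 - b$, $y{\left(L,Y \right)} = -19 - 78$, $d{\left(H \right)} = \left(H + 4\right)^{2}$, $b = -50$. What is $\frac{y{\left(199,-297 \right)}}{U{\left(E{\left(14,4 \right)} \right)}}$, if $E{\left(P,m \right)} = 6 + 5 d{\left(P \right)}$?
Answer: $- \frac{97}{158} \approx -0.61392$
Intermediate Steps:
$d{\left(H \right)} = \left(4 + H\right)^{2}$
$y{\left(L,Y \right)} = -97$ ($y{\left(L,Y \right)} = -19 - 78 = -97$)
$E{\left(P,m \right)} = 6 + 5 \left(4 + P\right)^{2}$
$U{\left(l \right)} = 158$ ($U{\left(l \right)} = 108 - -50 = 108 + 50 = 158$)
$\frac{y{\left(199,-297 \right)}}{U{\left(E{\left(14,4 \right)} \right)}} = - \frac{97}{158}$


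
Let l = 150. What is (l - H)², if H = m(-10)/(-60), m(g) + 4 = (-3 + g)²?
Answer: 373321/16 ≈ 23333.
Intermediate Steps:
m(g) = -4 + (-3 + g)²
H = -11/4 (H = (-4 + (-3 - 10)²)/(-60) = (-4 + (-13)²)*(-1/60) = (-4 + 169)*(-1/60) = 165*(-1/60) = -11/4 ≈ -2.7500)
(l - H)² = (150 - 1*(-11/4))² = (150 + 11/4)² = (611/4)² = 373321/16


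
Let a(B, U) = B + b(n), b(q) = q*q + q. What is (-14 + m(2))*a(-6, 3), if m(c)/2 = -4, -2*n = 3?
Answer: 231/2 ≈ 115.50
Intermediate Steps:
n = -3/2 (n = -1/2*3 = -3/2 ≈ -1.5000)
b(q) = q + q**2 (b(q) = q**2 + q = q + q**2)
a(B, U) = 3/4 + B (a(B, U) = B - 3*(1 - 3/2)/2 = B - 3/2*(-1/2) = B + 3/4 = 3/4 + B)
m(c) = -8 (m(c) = 2*(-4) = -8)
(-14 + m(2))*a(-6, 3) = (-14 - 8)*(3/4 - 6) = -22*(-21/4) = 231/2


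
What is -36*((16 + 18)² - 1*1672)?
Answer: 18576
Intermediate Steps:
-36*((16 + 18)² - 1*1672) = -36*(34² - 1672) = -36*(1156 - 1672) = -36*(-516) = 18576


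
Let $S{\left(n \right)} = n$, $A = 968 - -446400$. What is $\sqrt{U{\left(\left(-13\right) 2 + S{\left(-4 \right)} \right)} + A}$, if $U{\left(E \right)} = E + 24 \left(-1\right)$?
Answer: $\sqrt{447314} \approx 668.82$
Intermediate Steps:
$A = 447368$ ($A = 968 + 446400 = 447368$)
$U{\left(E \right)} = -24 + E$ ($U{\left(E \right)} = E - 24 = -24 + E$)
$\sqrt{U{\left(\left(-13\right) 2 + S{\left(-4 \right)} \right)} + A} = \sqrt{\left(-24 - 30\right) + 447368} = \sqrt{-54 + 447368} = \sqrt{447314}$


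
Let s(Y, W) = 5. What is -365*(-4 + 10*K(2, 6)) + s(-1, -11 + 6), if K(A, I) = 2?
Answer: -5835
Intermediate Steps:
-365*(-4 + 10*K(2, 6)) + s(-1, -11 + 6) = -365*(-4 + 10*2) + 5 = -365*(-4 + 20) + 5 = -365*16 + 5 = -5840 + 5 = -5835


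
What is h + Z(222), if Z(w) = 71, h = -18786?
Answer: -18715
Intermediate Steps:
h + Z(222) = -18786 + 71 = -18715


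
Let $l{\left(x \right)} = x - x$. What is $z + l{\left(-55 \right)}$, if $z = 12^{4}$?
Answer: $20736$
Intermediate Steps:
$l{\left(x \right)} = 0$
$z = 20736$
$z + l{\left(-55 \right)} = 20736 + 0 = 20736$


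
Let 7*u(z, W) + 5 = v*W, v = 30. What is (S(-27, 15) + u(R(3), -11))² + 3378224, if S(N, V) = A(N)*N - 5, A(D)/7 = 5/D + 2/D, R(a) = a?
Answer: 165533705/49 ≈ 3.3782e+6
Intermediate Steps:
A(D) = 49/D (A(D) = 7*(5/D + 2/D) = 7*(7/D) = 49/D)
u(z, W) = -5/7 + 30*W/7 (u(z, W) = -5/7 + (30*W)/7 = -5/7 + 30*W/7)
S(N, V) = 44 (S(N, V) = (49/N)*N - 5 = 49 - 5 = 44)
(S(-27, 15) + u(R(3), -11))² + 3378224 = (44 + (-5/7 + (30/7)*(-11)))² + 3378224 = (44 + (-5/7 - 330/7))² + 3378224 = (44 - 335/7)² + 3378224 = (-27/7)² + 3378224 = 729/49 + 3378224 = 165533705/49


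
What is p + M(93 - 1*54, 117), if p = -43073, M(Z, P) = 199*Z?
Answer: -35312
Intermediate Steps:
p + M(93 - 1*54, 117) = -43073 + 199*(93 - 1*54) = -43073 + 199*(93 - 54) = -43073 + 199*39 = -43073 + 7761 = -35312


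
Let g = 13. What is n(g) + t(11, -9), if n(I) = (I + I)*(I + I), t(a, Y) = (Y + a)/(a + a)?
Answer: 7437/11 ≈ 676.09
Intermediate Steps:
t(a, Y) = (Y + a)/(2*a) (t(a, Y) = (Y + a)/((2*a)) = (Y + a)*(1/(2*a)) = (Y + a)/(2*a))
n(I) = 4*I² (n(I) = (2*I)*(2*I) = 4*I²)
n(g) + t(11, -9) = 4*13² + (½)*(-9 + 11)/11 = 4*169 + (½)*(1/11)*2 = 676 + 1/11 = 7437/11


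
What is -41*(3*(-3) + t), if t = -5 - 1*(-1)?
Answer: 533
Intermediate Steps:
t = -4 (t = -5 + 1 = -4)
-41*(3*(-3) + t) = -41*(3*(-3) - 4) = -41*(-9 - 4) = -41*(-13) = 533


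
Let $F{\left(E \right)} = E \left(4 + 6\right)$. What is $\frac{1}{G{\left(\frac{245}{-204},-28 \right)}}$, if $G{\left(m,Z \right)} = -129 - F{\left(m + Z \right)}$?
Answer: $\frac{102}{16627} \approx 0.0061346$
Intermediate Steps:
$F{\left(E \right)} = 10 E$ ($F{\left(E \right)} = E 10 = 10 E$)
$G{\left(m,Z \right)} = -129 - 10 Z - 10 m$ ($G{\left(m,Z \right)} = -129 - 10 \left(m + Z\right) = -129 - 10 \left(Z + m\right) = -129 - \left(10 Z + 10 m\right) = -129 - 10 Z - 10 m$)
$\frac{1}{G{\left(\frac{245}{-204},-28 \right)}} = \frac{1}{-129 - -280 - 10 \frac{245}{-204}} = \frac{1}{-129 + 280 - 10 \cdot 245 \left(- \frac{1}{204}\right)} = \frac{1}{-129 + 280 - - \frac{1225}{102}} = \frac{1}{-129 + 280 + \frac{1225}{102}} = \frac{1}{\frac{16627}{102}} = \frac{102}{16627}$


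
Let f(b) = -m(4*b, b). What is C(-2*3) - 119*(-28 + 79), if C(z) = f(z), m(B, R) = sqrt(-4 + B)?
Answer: -6069 - 2*I*sqrt(7) ≈ -6069.0 - 5.2915*I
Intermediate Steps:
f(b) = -sqrt(-4 + 4*b)
C(z) = -2*sqrt(-1 + z)
C(-2*3) - 119*(-28 + 79) = -2*sqrt(-1 - 2*3) - 119*(-28 + 79) = -2*sqrt(-1 - 6) - 119*51 = -2*I*sqrt(7) - 6069 = -6069 - 2*I*sqrt(7)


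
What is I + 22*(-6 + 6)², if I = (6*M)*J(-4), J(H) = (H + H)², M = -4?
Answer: -1536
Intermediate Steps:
J(H) = 4*H² (J(H) = (2*H)² = 4*H²)
I = -1536 (I = (6*(-4))*(4*(-4)²) = -96*16 = -24*64 = -1536)
I + 22*(-6 + 6)² = -1536 + 22*(-6 + 6)² = -1536 + 22*0² = -1536 + 22*0 = -1536 + 0 = -1536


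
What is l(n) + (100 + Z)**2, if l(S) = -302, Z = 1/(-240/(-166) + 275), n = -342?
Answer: 5106116290339/526473025 ≈ 9698.7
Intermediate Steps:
Z = 83/22945 (Z = 1/(-240*(-1/166) + 275) = 1/(120/83 + 275) = 1/(22945/83) = 83/22945 ≈ 0.0036173)
l(n) + (100 + Z)**2 = -302 + (100 + 83/22945)**2 = -302 + (2294583/22945)**2 = -302 + 5265111143889/526473025 = 5106116290339/526473025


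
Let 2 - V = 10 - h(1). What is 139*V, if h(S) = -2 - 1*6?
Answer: -2224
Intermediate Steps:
h(S) = -8 (h(S) = -2 - 6 = -8)
V = -16 (V = 2 - (10 - 1*(-8)) = 2 - (10 + 8) = 2 - 1*18 = 2 - 18 = -16)
139*V = 139*(-16) = -2224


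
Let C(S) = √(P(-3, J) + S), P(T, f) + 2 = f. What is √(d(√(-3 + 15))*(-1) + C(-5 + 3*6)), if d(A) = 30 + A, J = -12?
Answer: √(-30 + I - 2*√3) ≈ 0.08642 + 5.7855*I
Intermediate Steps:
P(T, f) = -2 + f
C(S) = √(-14 + S) (C(S) = √((-2 - 12) + S) = √(-14 + S))
√(d(√(-3 + 15))*(-1) + C(-5 + 3*6)) = √((30 + √(-3 + 15))*(-1) + √(-14 + (-5 + 3*6))) = √((30 + √12)*(-1) + √(-14 + (-5 + 18))) = √((30 + 2*√3)*(-1) + √(-14 + 13)) = √((-30 - 2*√3) + √(-1)) = √((-30 - 2*√3) + I) = √(-30 + I - 2*√3)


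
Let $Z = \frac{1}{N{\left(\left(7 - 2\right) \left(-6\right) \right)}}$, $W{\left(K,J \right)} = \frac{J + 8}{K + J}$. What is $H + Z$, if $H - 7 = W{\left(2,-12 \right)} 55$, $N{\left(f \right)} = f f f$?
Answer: $\frac{782999}{27000} \approx 29.0$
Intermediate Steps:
$W{\left(K,J \right)} = \frac{8 + J}{J + K}$
$N{\left(f \right)} = f^{3}$ ($N{\left(f \right)} = f f^{2} = f^{3}$)
$H = 29$ ($H = 7 + \frac{8 - 12}{-12 + 2} \cdot 55 = 7 + \frac{1}{-10} \left(-4\right) 55 = 7 + \left(- \frac{1}{10}\right) \left(-4\right) 55 = 7 + \frac{2}{5} \cdot 55 = 7 + 22 = 29$)
$Z = - \frac{1}{27000}$ ($Z = \frac{1}{\left(\left(7 - 2\right) \left(-6\right)\right)^{3}} = \frac{1}{\left(5 \left(-6\right)\right)^{3}} = \frac{1}{\left(-30\right)^{3}} = \frac{1}{-27000} = - \frac{1}{27000} \approx -3.7037 \cdot 10^{-5}$)
$H + Z = 29 - \frac{1}{27000} = \frac{782999}{27000}$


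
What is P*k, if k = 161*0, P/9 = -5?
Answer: 0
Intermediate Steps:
P = -45 (P = 9*(-5) = -45)
k = 0
P*k = -45*0 = 0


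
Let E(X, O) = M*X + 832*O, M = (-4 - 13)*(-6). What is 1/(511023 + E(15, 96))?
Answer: 1/592425 ≈ 1.6880e-6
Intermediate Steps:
M = 102 (M = -17*(-6) = 102)
E(X, O) = 102*X + 832*O
1/(511023 + E(15, 96)) = 1/(511023 + (102*15 + 832*96)) = 1/(511023 + (1530 + 79872)) = 1/(511023 + 81402) = 1/592425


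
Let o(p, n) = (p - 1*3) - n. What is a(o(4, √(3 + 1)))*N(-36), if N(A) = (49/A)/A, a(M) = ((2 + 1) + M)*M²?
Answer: 49/648 ≈ 0.075617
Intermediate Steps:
o(p, n) = -3 + p - n (o(p, n) = (p - 3) - n = (-3 + p) - n = -3 + p - n)
a(M) = M²*(3 + M) (a(M) = (3 + M)*M² = M²*(3 + M))
N(A) = 49/A²
a(o(4, √(3 + 1)))*N(-36) = ((-3 + 4 - √(3 + 1))²*(3 + (-3 + 4 - √(3 + 1))))*(49/(-36)²) = ((-3 + 4 - √4)²*(3 + (-3 + 4 - √4)))*(49*(1/1296)) = ((-3 + 4 - 1*2)²*(3 + (-3 + 4 - 1*2)))*(49/1296) = ((-3 + 4 - 2)²*(3 + (-3 + 4 - 2)))*(49/1296) = ((-1)²*(3 - 1))*(49/1296) = (1*2)*(49/1296) = 2*(49/1296) = 49/648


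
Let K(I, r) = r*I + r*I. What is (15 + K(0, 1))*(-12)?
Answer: -180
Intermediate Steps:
K(I, r) = 2*I*r (K(I, r) = I*r + I*r = 2*I*r)
(15 + K(0, 1))*(-12) = (15 + 2*0*1)*(-12) = (15 + 0)*(-12) = 15*(-12) = -180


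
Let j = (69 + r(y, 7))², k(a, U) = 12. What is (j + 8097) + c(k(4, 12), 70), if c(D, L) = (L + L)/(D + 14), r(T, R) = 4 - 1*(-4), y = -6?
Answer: 182408/13 ≈ 14031.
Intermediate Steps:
r(T, R) = 8 (r(T, R) = 4 + 4 = 8)
j = 5929 (j = (69 + 8)² = 77² = 5929)
c(D, L) = 2*L/(14 + D) (c(D, L) = (2*L)/(14 + D) = 2*L/(14 + D))
(j + 8097) + c(k(4, 12), 70) = (5929 + 8097) + 2*70/(14 + 12) = 14026 + 2*70/26 = 14026 + 2*70*(1/26) = 14026 + 70/13 = 182408/13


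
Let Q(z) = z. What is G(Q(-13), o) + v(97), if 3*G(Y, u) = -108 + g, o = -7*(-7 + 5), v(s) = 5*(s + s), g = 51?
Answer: 951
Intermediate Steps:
v(s) = 10*s (v(s) = 5*(2*s) = 10*s)
o = 14 (o = -7*(-2) = 14)
G(Y, u) = -19 (G(Y, u) = (-108 + 51)/3 = (⅓)*(-57) = -19)
G(Q(-13), o) + v(97) = -19 + 10*97 = -19 + 970 = 951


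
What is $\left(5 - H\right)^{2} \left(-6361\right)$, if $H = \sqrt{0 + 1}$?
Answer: $-101776$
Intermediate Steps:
$H = 1$ ($H = \sqrt{1} = 1$)
$\left(5 - H\right)^{2} \left(-6361\right) = \left(5 - 1\right)^{2} \left(-6361\right) = 4^{2} \left(-6361\right) = 16 \left(-6361\right) = -101776$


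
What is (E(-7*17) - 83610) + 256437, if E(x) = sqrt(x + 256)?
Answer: 172827 + sqrt(137) ≈ 1.7284e+5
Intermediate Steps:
E(x) = sqrt(256 + x)
(E(-7*17) - 83610) + 256437 = (sqrt(256 - 7*17) - 83610) + 256437 = (sqrt(256 - 119) - 83610) + 256437 = (sqrt(137) - 83610) + 256437 = (-83610 + sqrt(137)) + 256437 = 172827 + sqrt(137)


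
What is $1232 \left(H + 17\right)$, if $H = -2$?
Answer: $18480$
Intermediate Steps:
$1232 \left(H + 17\right) = 1232 \left(-2 + 17\right) = 1232 \cdot 15 = 18480$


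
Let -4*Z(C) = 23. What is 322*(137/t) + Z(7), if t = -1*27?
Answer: -177077/108 ≈ -1639.6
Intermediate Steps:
t = -27
Z(C) = -23/4 (Z(C) = -¼*23 = -23/4)
322*(137/t) + Z(7) = 322*(137/(-27)) - 23/4 = 322*(137*(-1/27)) - 23/4 = 322*(-137/27) - 23/4 = -44114/27 - 23/4 = -177077/108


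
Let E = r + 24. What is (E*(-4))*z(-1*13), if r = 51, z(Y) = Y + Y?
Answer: 7800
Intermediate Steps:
z(Y) = 2*Y
E = 75 (E = 51 + 24 = 75)
(E*(-4))*z(-1*13) = (75*(-4))*(2*(-1*13)) = -600*(-13) = -300*(-26) = 7800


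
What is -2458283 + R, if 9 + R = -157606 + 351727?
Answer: -2264171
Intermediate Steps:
R = 194112 (R = -9 + (-157606 + 351727) = -9 + 194121 = 194112)
-2458283 + R = -2458283 + 194112 = -2264171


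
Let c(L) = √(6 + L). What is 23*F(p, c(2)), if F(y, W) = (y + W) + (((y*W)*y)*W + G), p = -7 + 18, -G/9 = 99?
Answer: 2024 + 46*√2 ≈ 2089.1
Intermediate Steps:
G = -891 (G = -9*99 = -891)
p = 11
F(y, W) = -891 + W + y + W²*y² (F(y, W) = (y + W) + (((y*W)*y)*W - 891) = (W + y) + (((W*y)*y)*W - 891) = (W + y) + ((W*y²)*W - 891) = (W + y) + (W²*y² - 891) = (W + y) + (-891 + W²*y²) = -891 + W + y + W²*y²)
23*F(p, c(2)) = 23*(-891 + √(6 + 2) + 11 + (√(6 + 2))²*11²) = 23*(-891 + √8 + 11 + (√8)²*121) = 23*(-891 + 2*√2 + 11 + (2*√2)²*121) = 23*(-891 + 2*√2 + 11 + 8*121) = 23*(-891 + 2*√2 + 11 + 968) = 23*(88 + 2*√2) = 2024 + 46*√2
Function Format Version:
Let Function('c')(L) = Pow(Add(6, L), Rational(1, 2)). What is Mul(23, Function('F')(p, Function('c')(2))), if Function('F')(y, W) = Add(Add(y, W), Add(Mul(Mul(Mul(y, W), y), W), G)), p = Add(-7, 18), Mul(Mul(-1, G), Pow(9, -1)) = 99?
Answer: Add(2024, Mul(46, Pow(2, Rational(1, 2)))) ≈ 2089.1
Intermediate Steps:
G = -891 (G = Mul(-9, 99) = -891)
p = 11
Function('F')(y, W) = Add(-891, W, y, Mul(Pow(W, 2), Pow(y, 2))) (Function('F')(y, W) = Add(Add(y, W), Add(Mul(Mul(Mul(y, W), y), W), -891)) = Add(Add(W, y), Add(Mul(Mul(Mul(W, y), y), W), -891)) = Add(Add(W, y), Add(Mul(Mul(W, Pow(y, 2)), W), -891)) = Add(Add(W, y), Add(Mul(Pow(W, 2), Pow(y, 2)), -891)) = Add(Add(W, y), Add(-891, Mul(Pow(W, 2), Pow(y, 2)))) = Add(-891, W, y, Mul(Pow(W, 2), Pow(y, 2))))
Mul(23, Function('F')(p, Function('c')(2))) = Mul(23, Add(-891, Pow(Add(6, 2), Rational(1, 2)), 11, Mul(Pow(Pow(Add(6, 2), Rational(1, 2)), 2), Pow(11, 2)))) = Mul(23, Add(-891, Pow(8, Rational(1, 2)), 11, Mul(Pow(Pow(8, Rational(1, 2)), 2), 121))) = Mul(23, Add(-891, Mul(2, Pow(2, Rational(1, 2))), 11, Mul(Pow(Mul(2, Pow(2, Rational(1, 2))), 2), 121))) = Mul(23, Add(-891, Mul(2, Pow(2, Rational(1, 2))), 11, Mul(8, 121))) = Mul(23, Add(-891, Mul(2, Pow(2, Rational(1, 2))), 11, 968)) = Mul(23, Add(88, Mul(2, Pow(2, Rational(1, 2))))) = Add(2024, Mul(46, Pow(2, Rational(1, 2))))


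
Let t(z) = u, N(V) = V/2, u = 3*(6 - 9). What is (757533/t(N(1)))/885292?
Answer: -252511/2655876 ≈ -0.095076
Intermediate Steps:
u = -9 (u = 3*(-3) = -9)
N(V) = V/2 (N(V) = V*(½) = V/2)
t(z) = -9
(757533/t(N(1)))/885292 = (757533/(-9))/885292 = (757533*(-⅑))*(1/885292) = -252511/3*1/885292 = -252511/2655876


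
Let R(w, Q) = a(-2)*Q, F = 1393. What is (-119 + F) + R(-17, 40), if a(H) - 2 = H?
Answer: 1274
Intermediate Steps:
a(H) = 2 + H
R(w, Q) = 0 (R(w, Q) = (2 - 2)*Q = 0*Q = 0)
(-119 + F) + R(-17, 40) = (-119 + 1393) + 0 = 1274 + 0 = 1274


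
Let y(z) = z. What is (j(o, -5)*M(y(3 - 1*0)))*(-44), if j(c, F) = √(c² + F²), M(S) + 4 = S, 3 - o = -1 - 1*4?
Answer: 44*√89 ≈ 415.10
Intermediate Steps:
o = 8 (o = 3 - (-1 - 1*4) = 3 - (-1 - 4) = 3 - 1*(-5) = 3 + 5 = 8)
M(S) = -4 + S
j(c, F) = √(F² + c²)
(j(o, -5)*M(y(3 - 1*0)))*(-44) = (√((-5)² + 8²)*(-4 + (3 - 1*0)))*(-44) = (√(25 + 64)*(-4 + (3 + 0)))*(-44) = (√89*(-4 + 3))*(-44) = (√89*(-1))*(-44) = -√89*(-44) = 44*√89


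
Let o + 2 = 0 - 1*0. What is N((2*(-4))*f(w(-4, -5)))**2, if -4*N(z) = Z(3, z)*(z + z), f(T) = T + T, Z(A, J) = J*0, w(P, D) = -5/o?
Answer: 0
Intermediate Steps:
o = -2 (o = -2 + (0 - 1*0) = -2 + (0 + 0) = -2 + 0 = -2)
w(P, D) = 5/2 (w(P, D) = -5/(-2) = -5*(-1/2) = 5/2)
Z(A, J) = 0
f(T) = 2*T
N(z) = 0 (N(z) = -0*(z + z) = -0*2*z = -1/4*0 = 0)
N((2*(-4))*f(w(-4, -5)))**2 = 0**2 = 0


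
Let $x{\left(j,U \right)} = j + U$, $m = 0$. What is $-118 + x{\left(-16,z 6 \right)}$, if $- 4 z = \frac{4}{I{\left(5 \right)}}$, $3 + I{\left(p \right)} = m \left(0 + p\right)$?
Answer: $-132$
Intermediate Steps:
$I{\left(p \right)} = -3$ ($I{\left(p \right)} = -3 + 0 \left(0 + p\right) = -3 + 0 p = -3 + 0 = -3$)
$z = \frac{1}{3}$ ($z = - \frac{4 \frac{1}{-3}}{4} = - \frac{4 \left(- \frac{1}{3}\right)}{4} = \left(- \frac{1}{4}\right) \left(- \frac{4}{3}\right) = \frac{1}{3} \approx 0.33333$)
$x{\left(j,U \right)} = U + j$
$-118 + x{\left(-16,z 6 \right)} = -118 + \left(\frac{1}{3} \cdot 6 - 16\right) = -118 + \left(2 - 16\right) = -118 - 14 = -132$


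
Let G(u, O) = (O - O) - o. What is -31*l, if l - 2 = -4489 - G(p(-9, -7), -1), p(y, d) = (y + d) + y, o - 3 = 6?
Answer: 138818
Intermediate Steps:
o = 9 (o = 3 + 6 = 9)
p(y, d) = d + 2*y (p(y, d) = (d + y) + y = d + 2*y)
G(u, O) = -9 (G(u, O) = (O - O) - 1*9 = 0 - 9 = -9)
l = -4478 (l = 2 + (-4489 - 1*(-9)) = 2 + (-4489 + 9) = 2 - 4480 = -4478)
-31*l = -31*(-4478) = 138818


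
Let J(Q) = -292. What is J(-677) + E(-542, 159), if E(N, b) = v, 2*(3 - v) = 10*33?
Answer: -454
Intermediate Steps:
v = -162 (v = 3 - 5*33 = 3 - ½*330 = 3 - 165 = -162)
E(N, b) = -162
J(-677) + E(-542, 159) = -292 - 162 = -454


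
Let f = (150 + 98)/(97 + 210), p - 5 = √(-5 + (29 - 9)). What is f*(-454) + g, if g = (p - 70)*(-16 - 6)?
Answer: 326418/307 - 22*√15 ≈ 978.04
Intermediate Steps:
p = 5 + √15 (p = 5 + √(-5 + (29 - 9)) = 5 + √(-5 + 20) = 5 + √15 ≈ 8.8730)
f = 248/307 ≈ 0.80782
g = 1430 - 22*√15 (g = ((5 + √15) - 70)*(-16 - 6) = (-65 + √15)*(-22) = 1430 - 22*√15 ≈ 1344.8)
f*(-454) + g = (248/307)*(-454) + (1430 - 22*√15) = -112592/307 + (1430 - 22*√15) = 326418/307 - 22*√15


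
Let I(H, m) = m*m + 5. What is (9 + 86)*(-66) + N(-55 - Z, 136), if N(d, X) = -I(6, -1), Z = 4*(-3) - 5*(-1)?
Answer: -6276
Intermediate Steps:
Z = -7 (Z = -12 + 5 = -7)
I(H, m) = 5 + m² (I(H, m) = m² + 5 = 5 + m²)
N(d, X) = -6 (N(d, X) = -(5 + (-1)²) = -(5 + 1) = -1*6 = -6)
(9 + 86)*(-66) + N(-55 - Z, 136) = (9 + 86)*(-66) - 6 = 95*(-66) - 6 = -6270 - 6 = -6276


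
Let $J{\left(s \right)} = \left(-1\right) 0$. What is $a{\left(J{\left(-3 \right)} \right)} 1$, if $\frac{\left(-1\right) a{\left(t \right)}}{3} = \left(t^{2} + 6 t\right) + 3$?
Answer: $-9$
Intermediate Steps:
$J{\left(s \right)} = 0$
$a{\left(t \right)} = -9 - 18 t - 3 t^{2}$ ($a{\left(t \right)} = - 3 \left(\left(t^{2} + 6 t\right) + 3\right) = - 3 \left(3 + t^{2} + 6 t\right) = -9 - 18 t - 3 t^{2}$)
$a{\left(J{\left(-3 \right)} \right)} 1 = \left(-9 - 0 - 3 \cdot 0^{2}\right) 1 = \left(-9 + 0 - 0\right) 1 = \left(-9 + 0 + 0\right) 1 = \left(-9\right) 1 = -9$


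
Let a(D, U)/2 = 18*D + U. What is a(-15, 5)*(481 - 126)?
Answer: -188150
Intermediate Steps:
a(D, U) = 2*U + 36*D (a(D, U) = 2*(18*D + U) = 2*(U + 18*D) = 2*U + 36*D)
a(-15, 5)*(481 - 126) = (2*5 + 36*(-15))*(481 - 126) = (10 - 540)*355 = -530*355 = -188150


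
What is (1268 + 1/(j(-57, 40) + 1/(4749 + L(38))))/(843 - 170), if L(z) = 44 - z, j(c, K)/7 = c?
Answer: 2405700637/1276845212 ≈ 1.8841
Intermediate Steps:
j(c, K) = 7*c
(1268 + 1/(j(-57, 40) + 1/(4749 + L(38))))/(843 - 170) = (1268 + 1/(7*(-57) + 1/(4749 + (44 - 1*38))))/(843 - 170) = (1268 + 1/(-399 + 1/(4749 + (44 - 38))))/673 = (1268 + 1/(-399 + 1/(4749 + 6)))*(1/673) = (1268 + 1/(-399 + 1/4755))*(1/673) = (1268 + 1/(-1897244/4755))*(1/673) = (1268 - 4755/1897244)*(1/673) = (2405700637/1897244)*(1/673) = 2405700637/1276845212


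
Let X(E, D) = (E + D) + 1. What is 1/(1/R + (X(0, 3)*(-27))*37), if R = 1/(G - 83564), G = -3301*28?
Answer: -1/179988 ≈ -5.5559e-6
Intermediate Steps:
X(E, D) = 1 + D + E (X(E, D) = (D + E) + 1 = 1 + D + E)
G = -92428
R = -1/175992 (R = 1/(-92428 - 83564) = 1/(-175992) = -1/175992 ≈ -5.6821e-6)
1/(1/R + (X(0, 3)*(-27))*37) = 1/(1/(-1/175992) + ((1 + 3 + 0)*(-27))*37) = 1/(-175992 + (4*(-27))*37) = 1/(-175992 - 108*37) = 1/(-175992 - 3996) = 1/(-179988) = -1/179988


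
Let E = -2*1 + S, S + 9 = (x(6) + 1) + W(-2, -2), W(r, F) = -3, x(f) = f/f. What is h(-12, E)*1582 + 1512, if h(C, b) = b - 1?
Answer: -19054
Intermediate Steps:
x(f) = 1
S = -10 (S = -9 + ((1 + 1) - 3) = -9 + (2 - 3) = -9 - 1 = -10)
E = -12 (E = -2*1 - 10 = -2 - 10 = -12)
h(C, b) = -1 + b
h(-12, E)*1582 + 1512 = (-1 - 12)*1582 + 1512 = -13*1582 + 1512 = -20566 + 1512 = -19054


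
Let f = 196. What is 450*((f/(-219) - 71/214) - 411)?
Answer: -1448956425/7811 ≈ -1.8550e+5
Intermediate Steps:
450*((f/(-219) - 71/214) - 411) = 450*((196/(-219) - 71/214) - 411) = 450*((196*(-1/219) - 71*1/214) - 411) = 450*((-196/219 - 71/214) - 411) = 450*(-57493/46866 - 411) = 450*(-19319419/46866) = -1448956425/7811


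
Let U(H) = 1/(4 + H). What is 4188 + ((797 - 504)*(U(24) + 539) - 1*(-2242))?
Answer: 4602289/28 ≈ 1.6437e+5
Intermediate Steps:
4188 + ((797 - 504)*(U(24) + 539) - 1*(-2242)) = 4188 + ((797 - 504)*(1/(4 + 24) + 539) - 1*(-2242)) = 4188 + (293*(1/28 + 539) + 2242) = 4188 + (293*(15093/28) + 2242) = 4188 + (4422249/28 + 2242) = 4188 + 4485025/28 = 4602289/28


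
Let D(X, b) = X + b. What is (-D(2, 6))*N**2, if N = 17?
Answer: -2312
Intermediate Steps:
(-D(2, 6))*N**2 = -(2 + 6)*17**2 = -1*8*289 = -8*289 = -2312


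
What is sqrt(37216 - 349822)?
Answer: 3*I*sqrt(34734) ≈ 559.11*I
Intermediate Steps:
sqrt(37216 - 349822) = sqrt(-312606) = 3*I*sqrt(34734)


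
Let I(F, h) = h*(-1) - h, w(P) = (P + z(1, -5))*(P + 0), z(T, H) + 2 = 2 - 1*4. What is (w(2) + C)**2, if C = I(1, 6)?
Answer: 256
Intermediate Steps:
z(T, H) = -4 (z(T, H) = -2 + (2 - 1*4) = -2 + (2 - 4) = -2 - 2 = -4)
w(P) = P*(-4 + P) (w(P) = (P - 4)*(P + 0) = (-4 + P)*P = P*(-4 + P))
I(F, h) = -2*h (I(F, h) = -h - h = -2*h)
C = -12 (C = -2*6 = -12)
(w(2) + C)**2 = (2*(-4 + 2) - 12)**2 = (2*(-2) - 12)**2 = (-4 - 12)**2 = (-16)**2 = 256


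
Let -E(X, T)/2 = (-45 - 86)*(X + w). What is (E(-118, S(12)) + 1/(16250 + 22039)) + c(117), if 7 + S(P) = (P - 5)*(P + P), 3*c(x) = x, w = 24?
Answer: -941488220/38289 ≈ -24589.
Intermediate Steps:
c(x) = x/3
S(P) = -7 + 2*P*(-5 + P) (S(P) = -7 + (P - 5)*(P + P) = -7 + (-5 + P)*(2*P) = -7 + 2*P*(-5 + P))
E(X, T) = 6288 + 262*X (E(X, T) = -2*(-45 - 86)*(X + 24) = -(-262)*(24 + X) = -2*(-3144 - 131*X) = 6288 + 262*X)
(E(-118, S(12)) + 1/(16250 + 22039)) + c(117) = ((6288 + 262*(-118)) + 1/(16250 + 22039)) + (⅓)*117 = ((6288 - 30916) + 1/38289) + 39 = (-24628 + 1/38289) + 39 = -942981491/38289 + 39 = -941488220/38289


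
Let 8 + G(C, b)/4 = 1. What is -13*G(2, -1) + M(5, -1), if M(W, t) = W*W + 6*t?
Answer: 383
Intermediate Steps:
M(W, t) = W² + 6*t
G(C, b) = -28 (G(C, b) = -32 + 4*1 = -32 + 4 = -28)
-13*G(2, -1) + M(5, -1) = -13*(-28) + (5² + 6*(-1)) = 364 + (25 - 6) = 364 + 19 = 383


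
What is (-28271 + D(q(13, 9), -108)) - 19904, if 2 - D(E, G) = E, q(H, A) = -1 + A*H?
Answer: -48289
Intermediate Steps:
D(E, G) = 2 - E
(-28271 + D(q(13, 9), -108)) - 19904 = (-28271 + (2 - (-1 + 9*13))) - 19904 = (-28271 + (2 - (-1 + 117))) - 19904 = (-28271 + (2 - 1*116)) - 19904 = (-28271 + (2 - 116)) - 19904 = (-28271 - 114) - 19904 = -28385 - 19904 = -48289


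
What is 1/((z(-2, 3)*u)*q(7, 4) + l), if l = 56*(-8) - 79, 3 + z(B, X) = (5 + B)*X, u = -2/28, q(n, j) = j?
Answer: -7/3701 ≈ -0.0018914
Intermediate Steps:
u = -1/14 (u = -2*1/28 = -1/14 ≈ -0.071429)
z(B, X) = -3 + X*(5 + B) (z(B, X) = -3 + (5 + B)*X = -3 + X*(5 + B))
l = -527 (l = -448 - 79 = -527)
1/((z(-2, 3)*u)*q(7, 4) + l) = 1/(((-3 + 5*3 - 2*3)*(-1/14))*4 - 527) = 1/(((-3 + 15 - 6)*(-1/14))*4 - 527) = 1/((6*(-1/14))*4 - 527) = 1/(-3/7*4 - 527) = 1/(-12/7 - 527) = 1/(-3701/7) = -7/3701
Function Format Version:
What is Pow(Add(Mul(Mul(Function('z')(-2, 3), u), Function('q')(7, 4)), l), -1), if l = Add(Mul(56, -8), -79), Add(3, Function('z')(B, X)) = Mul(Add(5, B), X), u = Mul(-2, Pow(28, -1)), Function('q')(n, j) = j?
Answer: Rational(-7, 3701) ≈ -0.0018914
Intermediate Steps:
u = Rational(-1, 14) (u = Mul(-2, Rational(1, 28)) = Rational(-1, 14) ≈ -0.071429)
Function('z')(B, X) = Add(-3, Mul(X, Add(5, B))) (Function('z')(B, X) = Add(-3, Mul(Add(5, B), X)) = Add(-3, Mul(X, Add(5, B))))
l = -527 (l = Add(-448, -79) = -527)
Pow(Add(Mul(Mul(Function('z')(-2, 3), u), Function('q')(7, 4)), l), -1) = Pow(Add(Mul(Mul(Add(-3, Mul(5, 3), Mul(-2, 3)), Rational(-1, 14)), 4), -527), -1) = Pow(Add(Mul(Mul(Add(-3, 15, -6), Rational(-1, 14)), 4), -527), -1) = Pow(Add(Mul(Mul(6, Rational(-1, 14)), 4), -527), -1) = Pow(Add(Mul(Rational(-3, 7), 4), -527), -1) = Pow(Add(Rational(-12, 7), -527), -1) = Pow(Rational(-3701, 7), -1) = Rational(-7, 3701)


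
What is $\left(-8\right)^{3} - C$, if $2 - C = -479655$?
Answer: $-480169$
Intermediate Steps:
$C = 479657$ ($C = 2 - -479655 = 2 + 479655 = 479657$)
$\left(-8\right)^{3} - C = \left(-8\right)^{3} - 479657 = -512 - 479657 = -480169$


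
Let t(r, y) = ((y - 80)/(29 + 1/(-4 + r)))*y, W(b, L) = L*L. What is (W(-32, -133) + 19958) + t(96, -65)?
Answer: 101346943/2669 ≈ 37972.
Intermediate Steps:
W(b, L) = L²
t(r, y) = y*(-80 + y)/(29 + 1/(-4 + r)) (t(r, y) = ((-80 + y)/(29 + 1/(-4 + r)))*y = y*(-80 + y)/(29 + 1/(-4 + r)))
(W(-32, -133) + 19958) + t(96, -65) = ((-133)² + 19958) - 65*(320 - 80*96 - 4*(-65) + 96*(-65))/(-115 + 29*96) = (17689 + 19958) - 65*(320 - 7680 + 260 - 6240)/(-115 + 2784) = 37647 - 65*(-13340)/2669 = 37647 - 65*1/2669*(-13340) = 37647 + 867100/2669 = 101346943/2669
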